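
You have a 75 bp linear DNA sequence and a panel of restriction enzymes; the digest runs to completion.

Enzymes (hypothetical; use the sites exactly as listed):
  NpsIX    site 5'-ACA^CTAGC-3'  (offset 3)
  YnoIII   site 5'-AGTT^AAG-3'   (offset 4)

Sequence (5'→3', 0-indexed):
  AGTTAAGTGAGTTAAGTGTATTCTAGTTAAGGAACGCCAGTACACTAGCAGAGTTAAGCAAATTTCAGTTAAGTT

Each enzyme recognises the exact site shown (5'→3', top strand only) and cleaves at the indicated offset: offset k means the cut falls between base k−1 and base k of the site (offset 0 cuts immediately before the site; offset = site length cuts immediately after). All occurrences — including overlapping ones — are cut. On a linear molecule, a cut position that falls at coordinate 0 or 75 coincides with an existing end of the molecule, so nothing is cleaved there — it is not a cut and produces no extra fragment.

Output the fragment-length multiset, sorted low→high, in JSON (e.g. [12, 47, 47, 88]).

Per-enzyme occurrences:
  NpsIX (ACACTAGC, off=3): starts [41] → cuts [44]
  YnoIII (AGTTAAG, off=4): starts [0, 9, 24, 51, 66] → cuts [4, 13, 28, 55, 70]

All cut coordinates (distinct, sorted): [4, 13, 28, 44, 55, 70]

Fragments:
  [0,4): 4 bp
  [4,13): 9 bp
  [13,28): 15 bp
  [28,44): 16 bp
  [44,55): 11 bp
  [55,70): 15 bp
  [70,75): 5 bp

[4,5,9,11,15,15,16]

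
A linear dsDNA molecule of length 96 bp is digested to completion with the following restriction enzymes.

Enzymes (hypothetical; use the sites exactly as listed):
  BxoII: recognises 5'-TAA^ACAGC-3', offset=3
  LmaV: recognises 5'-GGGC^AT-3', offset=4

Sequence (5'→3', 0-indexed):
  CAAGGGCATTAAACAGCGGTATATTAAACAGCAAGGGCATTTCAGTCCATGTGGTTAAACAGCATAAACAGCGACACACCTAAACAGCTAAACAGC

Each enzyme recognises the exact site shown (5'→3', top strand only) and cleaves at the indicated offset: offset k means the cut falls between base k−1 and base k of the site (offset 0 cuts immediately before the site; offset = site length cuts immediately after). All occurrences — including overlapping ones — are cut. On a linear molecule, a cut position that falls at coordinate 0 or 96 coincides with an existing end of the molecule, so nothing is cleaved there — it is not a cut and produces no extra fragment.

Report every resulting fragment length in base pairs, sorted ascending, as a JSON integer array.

[5,5,7,8,9,11,15,16,20]

Site scan:
  BxoII (TAAACAGC, off=3): starts [9, 24, 55, 64, 80, 88] → cuts [12, 27, 58, 67, 83, 91]
  LmaV (GGGCAT, off=4): starts [3, 34] → cuts [7, 38]

Pooled cuts: [7, 12, 27, 38, 58, 67, 83, 91]

Fragments:
  [0,7): 7 bp
  [7,12): 5 bp
  [12,27): 15 bp
  [27,38): 11 bp
  [38,58): 20 bp
  [58,67): 9 bp
  [67,83): 16 bp
  [83,91): 8 bp
  [91,96): 5 bp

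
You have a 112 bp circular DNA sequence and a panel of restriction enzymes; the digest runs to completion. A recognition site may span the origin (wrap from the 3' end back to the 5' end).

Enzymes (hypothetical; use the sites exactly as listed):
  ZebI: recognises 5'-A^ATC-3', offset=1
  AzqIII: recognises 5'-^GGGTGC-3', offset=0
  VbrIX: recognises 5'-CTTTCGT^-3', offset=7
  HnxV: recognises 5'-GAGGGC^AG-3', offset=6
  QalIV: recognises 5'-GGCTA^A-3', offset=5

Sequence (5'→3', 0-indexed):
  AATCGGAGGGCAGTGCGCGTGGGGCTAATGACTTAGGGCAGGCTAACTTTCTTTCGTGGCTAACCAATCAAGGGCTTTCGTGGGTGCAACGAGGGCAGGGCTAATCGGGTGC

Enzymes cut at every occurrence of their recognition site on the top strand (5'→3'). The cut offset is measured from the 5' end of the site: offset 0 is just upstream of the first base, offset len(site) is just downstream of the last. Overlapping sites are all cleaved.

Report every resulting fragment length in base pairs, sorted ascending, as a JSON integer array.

Scan for sites:
  ZebI (AATC, off=1): starts [0, 65, 102] → cuts [1, 66, 103]
  AzqIII (GGGTGC, off=0): starts [81, 106] → cuts [81, 106]
  VbrIX (CTTTCGT, off=7): starts [50, 74] → cuts [57, 81]
  HnxV (GAGGGCAG, off=6): starts [5, 90] → cuts [11, 96]
  QalIV (GGCTAA, off=5): starts [22, 40, 57, 98] → cuts [27, 45, 62, 103]

All cut coordinates (distinct, sorted): [1, 11, 27, 45, 57, 62, 66, 81, 96, 103, 106]

Fragment lengths:
  1→11: 10 bp
  11→27: 16 bp
  27→45: 18 bp
  45→57: 12 bp
  57→62: 5 bp
  62→66: 4 bp
  66→81: 15 bp
  81→96: 15 bp
  96→103: 7 bp
  103→106: 3 bp
  106→1 (wrap): 112-106+1 = 7 bp

[3,4,5,7,7,10,12,15,15,16,18]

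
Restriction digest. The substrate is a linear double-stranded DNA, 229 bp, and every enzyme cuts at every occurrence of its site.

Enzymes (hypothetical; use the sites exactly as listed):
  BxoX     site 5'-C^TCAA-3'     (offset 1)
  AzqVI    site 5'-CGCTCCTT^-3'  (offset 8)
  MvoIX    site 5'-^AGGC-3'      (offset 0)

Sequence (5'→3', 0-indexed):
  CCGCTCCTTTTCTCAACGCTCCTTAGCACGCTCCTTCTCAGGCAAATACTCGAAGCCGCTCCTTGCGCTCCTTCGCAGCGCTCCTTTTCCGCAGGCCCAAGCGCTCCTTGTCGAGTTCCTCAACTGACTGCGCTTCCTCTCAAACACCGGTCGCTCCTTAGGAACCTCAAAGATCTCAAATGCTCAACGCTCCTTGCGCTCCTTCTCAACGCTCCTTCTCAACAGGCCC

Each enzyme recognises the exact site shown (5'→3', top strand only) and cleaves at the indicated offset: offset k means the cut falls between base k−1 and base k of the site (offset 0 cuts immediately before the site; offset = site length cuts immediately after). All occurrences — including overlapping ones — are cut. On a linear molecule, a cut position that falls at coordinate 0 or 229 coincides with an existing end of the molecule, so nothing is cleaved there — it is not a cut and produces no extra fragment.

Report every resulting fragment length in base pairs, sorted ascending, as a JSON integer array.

[1,1,3,3,5,6,6,7,8,9,9,9,9,10,12,12,12,12,13,17,20,20,25]

Scan for sites:
  BxoX (CTCAA, off=1): starts [11, 118, 138, 165, 174, 182, 204, 217] → cuts [12, 119, 139, 166, 175, 183, 205, 218]
  AzqVI (CGCTCCTT, off=8): starts [1, 16, 28, 56, 65, 78, 101, 151, 187, 196, 209] → cuts [9, 24, 36, 64, 73, 86, 109, 159, 195, 204, 217]
  MvoIX (AGGC, off=0): starts [39, 92, 223] → cuts [39, 92, 223]

All cut coordinates (distinct, sorted): [9, 12, 24, 36, 39, 64, 73, 86, 92, 109, 119, 139, 159, 166, 175, 183, 195, 204, 205, 217, 218, 223]

Fragment lengths:
  [0,9): 9 bp
  [9,12): 3 bp
  [12,24): 12 bp
  [24,36): 12 bp
  [36,39): 3 bp
  [39,64): 25 bp
  [64,73): 9 bp
  [73,86): 13 bp
  [86,92): 6 bp
  [92,109): 17 bp
  [109,119): 10 bp
  [119,139): 20 bp
  [139,159): 20 bp
  [159,166): 7 bp
  [166,175): 9 bp
  [175,183): 8 bp
  [183,195): 12 bp
  [195,204): 9 bp
  [204,205): 1 bp
  [205,217): 12 bp
  [217,218): 1 bp
  [218,223): 5 bp
  [223,229): 6 bp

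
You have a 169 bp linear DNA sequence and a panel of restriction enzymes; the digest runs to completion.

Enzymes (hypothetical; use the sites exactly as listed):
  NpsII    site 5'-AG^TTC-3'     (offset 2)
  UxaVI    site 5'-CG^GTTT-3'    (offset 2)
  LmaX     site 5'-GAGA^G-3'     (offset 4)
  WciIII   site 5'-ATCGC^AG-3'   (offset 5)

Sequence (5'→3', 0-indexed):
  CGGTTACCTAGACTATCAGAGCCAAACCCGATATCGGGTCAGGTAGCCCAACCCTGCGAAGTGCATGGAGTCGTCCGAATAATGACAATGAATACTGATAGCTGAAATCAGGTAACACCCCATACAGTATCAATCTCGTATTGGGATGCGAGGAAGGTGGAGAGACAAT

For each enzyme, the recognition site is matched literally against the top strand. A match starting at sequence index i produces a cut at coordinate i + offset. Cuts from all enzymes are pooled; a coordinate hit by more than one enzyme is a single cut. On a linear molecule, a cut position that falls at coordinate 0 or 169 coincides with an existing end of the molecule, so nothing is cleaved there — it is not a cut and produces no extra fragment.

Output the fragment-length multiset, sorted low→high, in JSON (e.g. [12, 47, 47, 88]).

Per-enzyme occurrences:
  NpsII (AGTTC, off=2): no sites
  UxaVI (CGGTTT, off=2): no sites
  LmaX (GAGAG, off=4): starts [159] → cuts [163]
  WciIII (ATCGCAG, off=5): no sites

Pooled cuts: [163]

Fragment lengths:
  [0,163): 163 bp
  [163,169): 6 bp

[6,163]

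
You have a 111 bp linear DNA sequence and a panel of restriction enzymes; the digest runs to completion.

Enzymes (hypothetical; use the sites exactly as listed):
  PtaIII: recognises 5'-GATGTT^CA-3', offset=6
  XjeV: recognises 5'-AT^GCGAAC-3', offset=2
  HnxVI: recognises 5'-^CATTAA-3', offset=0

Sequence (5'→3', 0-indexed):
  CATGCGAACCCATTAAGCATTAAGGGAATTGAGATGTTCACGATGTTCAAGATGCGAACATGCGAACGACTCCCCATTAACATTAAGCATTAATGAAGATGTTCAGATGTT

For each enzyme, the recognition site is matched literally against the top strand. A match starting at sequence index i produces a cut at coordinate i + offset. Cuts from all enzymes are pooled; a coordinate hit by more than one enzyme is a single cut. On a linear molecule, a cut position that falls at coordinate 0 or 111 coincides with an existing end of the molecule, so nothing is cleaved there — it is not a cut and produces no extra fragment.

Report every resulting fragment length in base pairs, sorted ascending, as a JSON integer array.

[3,6,6,7,7,7,8,8,9,13,16,21]

Site scan:
  PtaIII GATGTTCA/6: at [32, 41, 97] ⇒ [38, 47, 103]
  XjeV ATGCGAAC/2: at [1, 51, 59] ⇒ [3, 53, 61]
  HnxVI CATTAA/0: at [10, 17, 74, 80, 87] ⇒ [10, 17, 74, 80, 87]

Pooled cuts: [3, 10, 17, 38, 47, 53, 61, 74, 80, 87, 103]

Fragment lengths:
  [0,3): 3 bp
  [3,10): 7 bp
  [10,17): 7 bp
  [17,38): 21 bp
  [38,47): 9 bp
  [47,53): 6 bp
  [53,61): 8 bp
  [61,74): 13 bp
  [74,80): 6 bp
  [80,87): 7 bp
  [87,103): 16 bp
  [103,111): 8 bp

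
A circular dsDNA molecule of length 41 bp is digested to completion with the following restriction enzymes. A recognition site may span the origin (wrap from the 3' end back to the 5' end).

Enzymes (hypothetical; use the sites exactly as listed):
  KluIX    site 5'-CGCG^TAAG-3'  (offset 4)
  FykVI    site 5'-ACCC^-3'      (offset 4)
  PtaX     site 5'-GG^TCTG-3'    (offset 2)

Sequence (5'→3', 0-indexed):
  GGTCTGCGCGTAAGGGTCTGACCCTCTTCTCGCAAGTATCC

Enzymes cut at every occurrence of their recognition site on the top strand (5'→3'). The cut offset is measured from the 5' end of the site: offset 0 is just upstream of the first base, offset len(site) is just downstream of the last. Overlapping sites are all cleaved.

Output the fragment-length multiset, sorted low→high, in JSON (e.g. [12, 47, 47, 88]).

Per-enzyme occurrences:
  KluIX (CGCGTAAG, off=4): starts [6] → cuts [10]
  FykVI (ACCC, off=4): starts [20] → cuts [24]
  PtaX (GGTCTG, off=2): starts [0, 14] → cuts [2, 16]

Pooled cuts: [2, 10, 16, 24]

Fragments:
  2→10: 8 bp
  10→16: 6 bp
  16→24: 8 bp
  24→2 (wrap): 41-24+2 = 19 bp

[6,8,8,19]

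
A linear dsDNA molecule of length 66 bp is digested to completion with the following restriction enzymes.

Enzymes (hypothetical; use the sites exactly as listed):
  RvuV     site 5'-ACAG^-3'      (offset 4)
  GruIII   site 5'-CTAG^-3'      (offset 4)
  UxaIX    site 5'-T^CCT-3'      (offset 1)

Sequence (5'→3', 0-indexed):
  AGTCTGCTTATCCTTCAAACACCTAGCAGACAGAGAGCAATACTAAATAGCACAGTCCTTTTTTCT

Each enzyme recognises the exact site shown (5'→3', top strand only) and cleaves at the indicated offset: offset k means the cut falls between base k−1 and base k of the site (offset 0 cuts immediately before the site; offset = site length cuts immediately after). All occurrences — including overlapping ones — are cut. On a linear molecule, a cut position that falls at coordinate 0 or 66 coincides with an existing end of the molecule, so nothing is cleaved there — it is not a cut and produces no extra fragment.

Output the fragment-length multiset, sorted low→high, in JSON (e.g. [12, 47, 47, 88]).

Site scan:
  RvuV (ACAG, off=4): starts [29, 51] → cuts [33, 55]
  GruIII (CTAG, off=4): starts [22] → cuts [26]
  UxaIX (TCCT, off=1): starts [10, 55] → cuts [11, 56]

All cut coordinates (distinct, sorted): [11, 26, 33, 55, 56]

Fragment lengths:
  [0,11): 11 bp
  [11,26): 15 bp
  [26,33): 7 bp
  [33,55): 22 bp
  [55,56): 1 bp
  [56,66): 10 bp

[1,7,10,11,15,22]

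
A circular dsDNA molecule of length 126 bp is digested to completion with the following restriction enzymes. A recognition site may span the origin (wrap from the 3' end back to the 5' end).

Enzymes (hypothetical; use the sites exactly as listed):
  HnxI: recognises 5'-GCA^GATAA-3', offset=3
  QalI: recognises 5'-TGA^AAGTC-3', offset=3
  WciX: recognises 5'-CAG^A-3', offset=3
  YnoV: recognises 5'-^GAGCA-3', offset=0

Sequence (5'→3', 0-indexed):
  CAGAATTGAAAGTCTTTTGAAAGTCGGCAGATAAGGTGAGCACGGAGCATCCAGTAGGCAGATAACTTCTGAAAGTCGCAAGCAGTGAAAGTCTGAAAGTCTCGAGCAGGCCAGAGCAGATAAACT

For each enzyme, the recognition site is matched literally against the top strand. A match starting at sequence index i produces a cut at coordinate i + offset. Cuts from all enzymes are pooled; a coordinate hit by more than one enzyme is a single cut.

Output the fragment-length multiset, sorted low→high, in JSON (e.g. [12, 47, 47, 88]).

[1,1,1,1,4,6,7,7,7,8,9,10,10,11,11,16,16]

Scan for sites:
  HnxI (GCAGATAA, off=3): starts [26, 57, 115] → cuts [29, 60, 118]
  QalI (TGAAAGTC, off=3): starts [6, 17, 69, 85, 93] → cuts [9, 20, 72, 88, 96]
  WciX (CAGA, off=3): starts [0, 27, 58, 111, 116] → cuts [3, 30, 61, 114, 119]
  YnoV (GAGCA, off=0): starts [37, 44, 103, 113] → cuts [37, 44, 103, 113]

All cut coordinates (distinct, sorted): [3, 9, 20, 29, 30, 37, 44, 60, 61, 72, 88, 96, 103, 113, 114, 118, 119]

Fragment lengths:
  3→9: 6 bp
  9→20: 11 bp
  20→29: 9 bp
  29→30: 1 bp
  30→37: 7 bp
  37→44: 7 bp
  44→60: 16 bp
  60→61: 1 bp
  61→72: 11 bp
  72→88: 16 bp
  88→96: 8 bp
  96→103: 7 bp
  103→113: 10 bp
  113→114: 1 bp
  114→118: 4 bp
  118→119: 1 bp
  119→3 (wrap): 126-119+3 = 10 bp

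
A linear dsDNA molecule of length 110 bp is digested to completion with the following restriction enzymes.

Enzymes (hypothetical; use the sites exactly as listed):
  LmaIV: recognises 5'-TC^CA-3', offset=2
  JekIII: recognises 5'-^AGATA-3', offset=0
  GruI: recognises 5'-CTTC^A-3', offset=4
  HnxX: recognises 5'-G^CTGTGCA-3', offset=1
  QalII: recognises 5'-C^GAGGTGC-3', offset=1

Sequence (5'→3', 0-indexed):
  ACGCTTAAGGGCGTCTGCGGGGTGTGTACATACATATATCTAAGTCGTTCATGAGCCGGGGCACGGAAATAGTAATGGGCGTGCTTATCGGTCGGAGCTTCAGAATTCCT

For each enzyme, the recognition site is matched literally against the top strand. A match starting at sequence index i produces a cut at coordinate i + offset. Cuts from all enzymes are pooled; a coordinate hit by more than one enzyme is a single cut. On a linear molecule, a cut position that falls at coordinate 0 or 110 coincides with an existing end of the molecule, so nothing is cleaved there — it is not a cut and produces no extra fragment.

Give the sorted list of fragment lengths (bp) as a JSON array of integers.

Scan for sites:
  LmaIV (TCCA, off=2): no sites
  JekIII (AGATA, off=0): no sites
  GruI (CTTCA, off=4): starts [97] → cuts [101]
  HnxX (GCTGTGCA, off=1): no sites
  QalII (CGAGGTGC, off=1): no sites

All cut coordinates (distinct, sorted): [101]

Fragments:
  [0,101): 101 bp
  [101,110): 9 bp

[9,101]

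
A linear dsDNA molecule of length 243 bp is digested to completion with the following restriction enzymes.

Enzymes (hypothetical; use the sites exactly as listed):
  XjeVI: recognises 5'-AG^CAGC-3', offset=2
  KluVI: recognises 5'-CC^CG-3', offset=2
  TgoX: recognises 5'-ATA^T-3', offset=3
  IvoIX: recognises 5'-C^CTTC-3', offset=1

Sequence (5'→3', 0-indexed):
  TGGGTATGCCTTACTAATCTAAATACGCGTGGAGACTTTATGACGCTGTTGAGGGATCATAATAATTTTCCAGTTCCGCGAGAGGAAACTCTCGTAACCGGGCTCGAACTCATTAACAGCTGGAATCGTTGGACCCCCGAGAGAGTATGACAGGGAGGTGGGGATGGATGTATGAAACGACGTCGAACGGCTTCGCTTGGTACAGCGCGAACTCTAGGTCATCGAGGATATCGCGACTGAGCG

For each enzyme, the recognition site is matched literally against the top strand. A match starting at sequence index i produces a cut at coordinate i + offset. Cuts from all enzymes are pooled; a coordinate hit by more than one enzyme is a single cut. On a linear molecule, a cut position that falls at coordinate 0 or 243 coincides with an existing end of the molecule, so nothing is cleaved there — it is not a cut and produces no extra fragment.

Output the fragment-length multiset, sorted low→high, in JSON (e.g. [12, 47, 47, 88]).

Site scan:
  XjeVI (AGCAGC, off=2): no sites
  KluVI CCCG/2: at [135] ⇒ [137]
  TgoX ATAT/3: at [227] ⇒ [230]
  IvoIX (CCTTC, off=1): no sites

Pooled cuts: [137, 230]

Fragment lengths:
  [0,137): 137 bp
  [137,230): 93 bp
  [230,243): 13 bp

[13,93,137]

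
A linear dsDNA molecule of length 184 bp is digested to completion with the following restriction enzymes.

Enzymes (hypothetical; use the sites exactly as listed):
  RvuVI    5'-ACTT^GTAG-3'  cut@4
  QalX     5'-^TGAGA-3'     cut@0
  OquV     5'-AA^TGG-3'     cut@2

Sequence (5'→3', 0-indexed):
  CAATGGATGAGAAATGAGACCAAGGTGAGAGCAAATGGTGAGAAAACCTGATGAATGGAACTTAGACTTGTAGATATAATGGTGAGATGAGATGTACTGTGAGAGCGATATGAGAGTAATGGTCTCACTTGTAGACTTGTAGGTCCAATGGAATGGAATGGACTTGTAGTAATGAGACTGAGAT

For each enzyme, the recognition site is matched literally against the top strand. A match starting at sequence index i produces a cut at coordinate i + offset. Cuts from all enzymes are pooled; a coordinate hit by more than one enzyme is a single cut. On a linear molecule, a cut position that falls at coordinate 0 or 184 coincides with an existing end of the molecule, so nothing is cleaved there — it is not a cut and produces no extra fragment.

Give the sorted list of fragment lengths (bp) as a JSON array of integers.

Site scan:
  RvuVI (ACTTGTAG, off=4): starts [65, 126, 134, 161] → cuts [69, 130, 138, 165]
  QalX (TGAGA, off=0): starts [7, 14, 25, 38, 82, 87, 99, 110, 172, 178] → cuts [7, 14, 25, 38, 82, 87, 99, 110, 172, 178]
  OquV (AATGG, off=2): starts [1, 33, 53, 77, 117, 146, 151, 156] → cuts [3, 35, 55, 79, 119, 148, 153, 158]

All cut coordinates (distinct, sorted): [3, 7, 14, 25, 35, 38, 55, 69, 79, 82, 87, 99, 110, 119, 130, 138, 148, 153, 158, 165, 172, 178]

Fragment lengths:
  [0,3): 3 bp
  [3,7): 4 bp
  [7,14): 7 bp
  [14,25): 11 bp
  [25,35): 10 bp
  [35,38): 3 bp
  [38,55): 17 bp
  [55,69): 14 bp
  [69,79): 10 bp
  [79,82): 3 bp
  [82,87): 5 bp
  [87,99): 12 bp
  [99,110): 11 bp
  [110,119): 9 bp
  [119,130): 11 bp
  [130,138): 8 bp
  [138,148): 10 bp
  [148,153): 5 bp
  [153,158): 5 bp
  [158,165): 7 bp
  [165,172): 7 bp
  [172,178): 6 bp
  [178,184): 6 bp

[3,3,3,4,5,5,5,6,6,7,7,7,8,9,10,10,10,11,11,11,12,14,17]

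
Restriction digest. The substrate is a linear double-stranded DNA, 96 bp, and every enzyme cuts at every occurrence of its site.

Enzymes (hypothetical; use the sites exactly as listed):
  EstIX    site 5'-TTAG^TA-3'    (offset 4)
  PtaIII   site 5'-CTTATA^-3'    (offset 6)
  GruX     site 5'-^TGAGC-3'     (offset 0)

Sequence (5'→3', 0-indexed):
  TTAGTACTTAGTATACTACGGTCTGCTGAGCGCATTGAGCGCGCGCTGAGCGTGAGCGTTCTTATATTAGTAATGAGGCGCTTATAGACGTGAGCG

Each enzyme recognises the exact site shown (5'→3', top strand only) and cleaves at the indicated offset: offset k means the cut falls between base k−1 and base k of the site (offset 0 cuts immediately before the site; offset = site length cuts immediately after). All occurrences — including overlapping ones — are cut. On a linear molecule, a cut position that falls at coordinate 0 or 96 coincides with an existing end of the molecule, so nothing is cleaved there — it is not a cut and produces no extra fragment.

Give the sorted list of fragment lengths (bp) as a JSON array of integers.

[4,4,4,6,6,7,9,11,14,15,16]

Scan for sites:
  EstIX (TTAGTA, off=4): starts [0, 7, 66] → cuts [4, 11, 70]
  PtaIII (CTTATA, off=6): starts [60, 80] → cuts [66, 86]
  GruX (TGAGC, off=0): starts [26, 35, 46, 52, 90] → cuts [26, 35, 46, 52, 90]

Pooled cuts: [4, 11, 26, 35, 46, 52, 66, 70, 86, 90]

Fragment lengths:
  [0,4): 4 bp
  [4,11): 7 bp
  [11,26): 15 bp
  [26,35): 9 bp
  [35,46): 11 bp
  [46,52): 6 bp
  [52,66): 14 bp
  [66,70): 4 bp
  [70,86): 16 bp
  [86,90): 4 bp
  [90,96): 6 bp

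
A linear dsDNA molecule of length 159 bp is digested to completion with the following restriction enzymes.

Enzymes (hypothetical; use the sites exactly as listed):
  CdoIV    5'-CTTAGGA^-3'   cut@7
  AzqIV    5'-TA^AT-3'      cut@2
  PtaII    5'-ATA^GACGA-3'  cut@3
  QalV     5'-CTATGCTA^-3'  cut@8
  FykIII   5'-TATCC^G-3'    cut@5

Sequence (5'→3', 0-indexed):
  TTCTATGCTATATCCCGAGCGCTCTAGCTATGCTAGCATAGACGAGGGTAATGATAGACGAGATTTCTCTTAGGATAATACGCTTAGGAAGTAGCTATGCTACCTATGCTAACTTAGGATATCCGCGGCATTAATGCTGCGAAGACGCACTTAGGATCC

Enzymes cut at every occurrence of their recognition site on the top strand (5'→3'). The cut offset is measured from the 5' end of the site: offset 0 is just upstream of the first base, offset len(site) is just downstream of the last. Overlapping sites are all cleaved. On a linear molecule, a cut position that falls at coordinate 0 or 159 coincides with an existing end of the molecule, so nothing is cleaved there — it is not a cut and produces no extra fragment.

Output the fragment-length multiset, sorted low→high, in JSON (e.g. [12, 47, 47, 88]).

Per-enzyme occurrences:
  CdoIV CTTAGGA/7: at [68, 82, 112, 149] ⇒ [75, 89, 119, 156]
  AzqIV TAAT/2: at [48, 75, 131] ⇒ [50, 77, 133]
  PtaII ATAGACGA/3: at [37, 53] ⇒ [40, 56]
  QalV CTATGCTA/8: at [2, 27, 94, 103] ⇒ [10, 35, 102, 111]
  FykIII TATCCG/5: at [119] ⇒ [124]

All cut coordinates (distinct, sorted): [10, 35, 40, 50, 56, 75, 77, 89, 102, 111, 119, 124, 133, 156]

Fragment lengths:
  [0,10): 10 bp
  [10,35): 25 bp
  [35,40): 5 bp
  [40,50): 10 bp
  [50,56): 6 bp
  [56,75): 19 bp
  [75,77): 2 bp
  [77,89): 12 bp
  [89,102): 13 bp
  [102,111): 9 bp
  [111,119): 8 bp
  [119,124): 5 bp
  [124,133): 9 bp
  [133,156): 23 bp
  [156,159): 3 bp

[2,3,5,5,6,8,9,9,10,10,12,13,19,23,25]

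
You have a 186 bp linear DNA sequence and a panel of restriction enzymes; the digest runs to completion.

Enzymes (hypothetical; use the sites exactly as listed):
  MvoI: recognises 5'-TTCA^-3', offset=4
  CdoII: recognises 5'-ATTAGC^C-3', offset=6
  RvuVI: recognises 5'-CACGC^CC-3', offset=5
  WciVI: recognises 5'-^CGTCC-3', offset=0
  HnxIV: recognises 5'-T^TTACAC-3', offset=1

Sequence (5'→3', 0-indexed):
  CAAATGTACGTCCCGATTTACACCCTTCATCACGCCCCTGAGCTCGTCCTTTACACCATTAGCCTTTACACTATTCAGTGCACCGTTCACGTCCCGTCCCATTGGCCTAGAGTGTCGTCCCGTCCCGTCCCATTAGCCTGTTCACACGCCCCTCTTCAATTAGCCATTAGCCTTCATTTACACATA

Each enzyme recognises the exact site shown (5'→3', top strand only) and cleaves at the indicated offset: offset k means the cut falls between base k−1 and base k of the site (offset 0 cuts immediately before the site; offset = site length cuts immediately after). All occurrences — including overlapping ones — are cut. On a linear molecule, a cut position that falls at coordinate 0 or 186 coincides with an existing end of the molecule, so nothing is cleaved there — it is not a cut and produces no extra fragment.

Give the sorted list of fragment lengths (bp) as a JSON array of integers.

[1,2,5,5,5,5,5,6,6,6,7,7,8,9,9,9,9,12,12,12,12,13,21]

Site scan:
  MvoI (TTCA, off=4): starts [25, 73, 85, 140, 154, 172] → cuts [29, 77, 89, 144, 158, 176]
  CdoII (ATTAGCC, off=6): starts [57, 131, 158, 165] → cuts [63, 137, 164, 171]
  RvuVI (CACGCCC, off=5): starts [30, 144] → cuts [35, 149]
  WciVI (CGTCC, off=0): starts [8, 44, 89, 94, 115, 120, 125] → cuts [8, 44, 89, 94, 115, 120, 125]
  HnxIV (TTTACAC, off=1): starts [16, 49, 64, 176] → cuts [17, 50, 65, 177]

All cut coordinates (distinct, sorted): [8, 17, 29, 35, 44, 50, 63, 65, 77, 89, 94, 115, 120, 125, 137, 144, 149, 158, 164, 171, 176, 177]

Fragment lengths:
  [0,8): 8 bp
  [8,17): 9 bp
  [17,29): 12 bp
  [29,35): 6 bp
  [35,44): 9 bp
  [44,50): 6 bp
  [50,63): 13 bp
  [63,65): 2 bp
  [65,77): 12 bp
  [77,89): 12 bp
  [89,94): 5 bp
  [94,115): 21 bp
  [115,120): 5 bp
  [120,125): 5 bp
  [125,137): 12 bp
  [137,144): 7 bp
  [144,149): 5 bp
  [149,158): 9 bp
  [158,164): 6 bp
  [164,171): 7 bp
  [171,176): 5 bp
  [176,177): 1 bp
  [177,186): 9 bp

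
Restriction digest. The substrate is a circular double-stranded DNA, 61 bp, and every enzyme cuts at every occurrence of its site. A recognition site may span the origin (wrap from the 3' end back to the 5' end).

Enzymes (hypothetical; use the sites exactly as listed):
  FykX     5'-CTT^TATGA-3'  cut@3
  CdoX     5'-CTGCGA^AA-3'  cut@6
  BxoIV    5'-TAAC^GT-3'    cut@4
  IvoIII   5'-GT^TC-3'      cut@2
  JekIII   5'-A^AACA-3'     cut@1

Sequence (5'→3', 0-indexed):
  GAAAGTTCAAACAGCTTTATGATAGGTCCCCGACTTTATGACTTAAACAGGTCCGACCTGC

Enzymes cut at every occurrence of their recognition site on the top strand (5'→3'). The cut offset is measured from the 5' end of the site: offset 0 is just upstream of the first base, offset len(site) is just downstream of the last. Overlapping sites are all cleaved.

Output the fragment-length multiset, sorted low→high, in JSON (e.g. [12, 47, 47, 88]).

Scan for sites:
  FykX CTTTATGA/3: at [14, 33] ⇒ [17, 36]
  CdoX CTGCGAAA/6: at [57] ⇒ [2]
  BxoIV (TAACGT, off=4): no sites
  IvoIII GTTC/2: at [4] ⇒ [6]
  JekIII AAACA/1: at [8, 44] ⇒ [9, 45]

Pooled cuts: [2, 6, 9, 17, 36, 45]

Fragment lengths:
  2→6: 4 bp
  6→9: 3 bp
  9→17: 8 bp
  17→36: 19 bp
  36→45: 9 bp
  45→2 (wrap): 61-45+2 = 18 bp

[3,4,8,9,18,19]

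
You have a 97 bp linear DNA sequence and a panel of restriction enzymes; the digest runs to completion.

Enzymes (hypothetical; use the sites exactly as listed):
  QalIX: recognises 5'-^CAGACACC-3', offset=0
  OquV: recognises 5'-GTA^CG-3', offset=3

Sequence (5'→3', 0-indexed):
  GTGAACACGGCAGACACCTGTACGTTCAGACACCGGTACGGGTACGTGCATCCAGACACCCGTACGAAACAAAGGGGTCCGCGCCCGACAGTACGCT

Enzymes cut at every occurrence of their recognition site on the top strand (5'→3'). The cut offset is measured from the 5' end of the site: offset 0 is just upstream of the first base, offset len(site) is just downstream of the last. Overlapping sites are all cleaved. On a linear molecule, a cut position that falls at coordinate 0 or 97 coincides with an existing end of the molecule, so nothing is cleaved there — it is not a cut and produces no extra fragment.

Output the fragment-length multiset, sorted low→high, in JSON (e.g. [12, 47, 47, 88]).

Per-enzyme occurrences:
  QalIX (CAGACACC, off=0): starts [10, 26, 52] → cuts [10, 26, 52]
  OquV (GTACG, off=3): starts [19, 35, 41, 61, 90] → cuts [22, 38, 44, 64, 93]

All cut coordinates (distinct, sorted): [10, 22, 26, 38, 44, 52, 64, 93]

Fragment lengths:
  [0,10): 10 bp
  [10,22): 12 bp
  [22,26): 4 bp
  [26,38): 12 bp
  [38,44): 6 bp
  [44,52): 8 bp
  [52,64): 12 bp
  [64,93): 29 bp
  [93,97): 4 bp

[4,4,6,8,10,12,12,12,29]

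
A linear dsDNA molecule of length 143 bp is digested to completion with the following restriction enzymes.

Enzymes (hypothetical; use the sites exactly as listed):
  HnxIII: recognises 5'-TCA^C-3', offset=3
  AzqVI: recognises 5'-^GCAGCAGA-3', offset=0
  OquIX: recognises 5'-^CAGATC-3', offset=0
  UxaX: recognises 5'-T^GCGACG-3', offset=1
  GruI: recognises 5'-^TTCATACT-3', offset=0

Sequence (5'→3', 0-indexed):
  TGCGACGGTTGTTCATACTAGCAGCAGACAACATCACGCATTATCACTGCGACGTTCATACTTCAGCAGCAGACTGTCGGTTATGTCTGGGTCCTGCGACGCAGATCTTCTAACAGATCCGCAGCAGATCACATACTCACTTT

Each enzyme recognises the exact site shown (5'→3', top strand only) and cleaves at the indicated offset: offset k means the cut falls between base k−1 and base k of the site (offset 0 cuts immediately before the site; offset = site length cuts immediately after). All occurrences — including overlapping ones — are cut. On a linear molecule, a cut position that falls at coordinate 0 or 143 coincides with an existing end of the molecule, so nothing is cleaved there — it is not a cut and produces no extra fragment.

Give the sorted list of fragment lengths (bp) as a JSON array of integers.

[1,2,4,4,6,6,7,7,8,9,10,10,11,12,16,30]

Scan for sites:
  HnxIII (TCAC, off=3): starts [33, 43, 128, 136] → cuts [36, 46, 131, 139]
  AzqVI (GCAGCAGA, off=0): starts [20, 65, 120] → cuts [20, 65, 120]
  OquIX (CAGATC, off=0): starts [101, 113, 124] → cuts [101, 113, 124]
  UxaX (TGCGACG, off=1): starts [0, 47, 94] → cuts [1, 48, 95]
  GruI (TTCATACT, off=0): starts [11, 54] → cuts [11, 54]

All cut coordinates (distinct, sorted): [1, 11, 20, 36, 46, 48, 54, 65, 95, 101, 113, 120, 124, 131, 139]

Fragments:
  [0,1): 1 bp
  [1,11): 10 bp
  [11,20): 9 bp
  [20,36): 16 bp
  [36,46): 10 bp
  [46,48): 2 bp
  [48,54): 6 bp
  [54,65): 11 bp
  [65,95): 30 bp
  [95,101): 6 bp
  [101,113): 12 bp
  [113,120): 7 bp
  [120,124): 4 bp
  [124,131): 7 bp
  [131,139): 8 bp
  [139,143): 4 bp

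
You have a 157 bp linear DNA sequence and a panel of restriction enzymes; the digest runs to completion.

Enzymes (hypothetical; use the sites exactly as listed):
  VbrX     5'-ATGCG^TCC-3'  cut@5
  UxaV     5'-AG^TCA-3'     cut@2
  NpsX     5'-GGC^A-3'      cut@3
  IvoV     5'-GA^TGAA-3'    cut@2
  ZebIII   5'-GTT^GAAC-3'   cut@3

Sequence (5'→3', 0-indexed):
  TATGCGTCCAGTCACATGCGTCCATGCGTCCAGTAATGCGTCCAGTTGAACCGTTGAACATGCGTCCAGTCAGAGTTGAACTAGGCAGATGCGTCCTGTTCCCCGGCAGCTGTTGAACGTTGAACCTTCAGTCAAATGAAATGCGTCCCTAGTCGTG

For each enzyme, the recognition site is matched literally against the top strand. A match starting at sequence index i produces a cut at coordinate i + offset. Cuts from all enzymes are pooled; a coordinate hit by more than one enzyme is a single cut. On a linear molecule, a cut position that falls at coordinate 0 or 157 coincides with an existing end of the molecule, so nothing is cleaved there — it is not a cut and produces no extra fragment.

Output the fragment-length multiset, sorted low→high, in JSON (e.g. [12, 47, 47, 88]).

[5,5,6,7,7,7,7,8,8,8,9,9,9,10,12,12,14,14]

Site scan:
  VbrX ATGCGTCC/5: at [1, 15, 23, 35, 59, 88, 140] ⇒ [6, 20, 28, 40, 64, 93, 145]
  UxaV AGTCA/2: at [9, 67, 129] ⇒ [11, 69, 131]
  NpsX GGCA/3: at [83, 104] ⇒ [86, 107]
  IvoV (GATGAA, off=2): no sites
  ZebIII GTTGAAC/3: at [44, 52, 74, 111, 118] ⇒ [47, 55, 77, 114, 121]

All cut coordinates (distinct, sorted): [6, 11, 20, 28, 40, 47, 55, 64, 69, 77, 86, 93, 107, 114, 121, 131, 145]

Fragment lengths:
  [0,6): 6 bp
  [6,11): 5 bp
  [11,20): 9 bp
  [20,28): 8 bp
  [28,40): 12 bp
  [40,47): 7 bp
  [47,55): 8 bp
  [55,64): 9 bp
  [64,69): 5 bp
  [69,77): 8 bp
  [77,86): 9 bp
  [86,93): 7 bp
  [93,107): 14 bp
  [107,114): 7 bp
  [114,121): 7 bp
  [121,131): 10 bp
  [131,145): 14 bp
  [145,157): 12 bp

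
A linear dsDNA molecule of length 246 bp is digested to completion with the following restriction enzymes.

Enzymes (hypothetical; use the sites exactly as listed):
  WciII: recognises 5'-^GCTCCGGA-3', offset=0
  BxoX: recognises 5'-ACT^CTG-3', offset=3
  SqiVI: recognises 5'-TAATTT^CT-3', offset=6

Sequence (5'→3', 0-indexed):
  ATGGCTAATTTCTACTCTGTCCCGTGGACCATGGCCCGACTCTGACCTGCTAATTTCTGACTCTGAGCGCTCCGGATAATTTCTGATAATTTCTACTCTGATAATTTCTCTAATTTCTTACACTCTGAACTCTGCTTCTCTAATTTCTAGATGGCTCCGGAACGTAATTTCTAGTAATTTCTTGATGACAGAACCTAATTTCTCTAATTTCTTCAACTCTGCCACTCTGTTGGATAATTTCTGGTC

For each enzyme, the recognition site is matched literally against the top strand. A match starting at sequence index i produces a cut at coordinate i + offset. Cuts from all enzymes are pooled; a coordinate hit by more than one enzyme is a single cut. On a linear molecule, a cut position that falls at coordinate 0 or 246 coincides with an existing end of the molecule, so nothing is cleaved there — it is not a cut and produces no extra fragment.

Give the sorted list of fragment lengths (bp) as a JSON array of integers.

Per-enzyme occurrences:
  WciII GCTCCGGA/0: at [68, 153] ⇒ [68, 153]
  BxoX ACTCTG/3: at [13, 38, 59, 94, 121, 128, 215, 223] ⇒ [16, 41, 62, 97, 124, 131, 218, 226]
  SqiVI TAATTTCT/6: at [5, 50, 76, 86, 101, 110, 140, 164, 174, 195, 204, 234] ⇒ [11, 56, 82, 92, 107, 116, 146, 170, 180, 201, 210, 240]

All cut coordinates (distinct, sorted): [11, 16, 41, 56, 62, 68, 82, 92, 97, 107, 116, 124, 131, 146, 153, 170, 180, 201, 210, 218, 226, 240]

Fragment lengths:
  [0,11): 11 bp
  [11,16): 5 bp
  [16,41): 25 bp
  [41,56): 15 bp
  [56,62): 6 bp
  [62,68): 6 bp
  [68,82): 14 bp
  [82,92): 10 bp
  [92,97): 5 bp
  [97,107): 10 bp
  [107,116): 9 bp
  [116,124): 8 bp
  [124,131): 7 bp
  [131,146): 15 bp
  [146,153): 7 bp
  [153,170): 17 bp
  [170,180): 10 bp
  [180,201): 21 bp
  [201,210): 9 bp
  [210,218): 8 bp
  [218,226): 8 bp
  [226,240): 14 bp
  [240,246): 6 bp

[5,5,6,6,6,7,7,8,8,8,9,9,10,10,10,11,14,14,15,15,17,21,25]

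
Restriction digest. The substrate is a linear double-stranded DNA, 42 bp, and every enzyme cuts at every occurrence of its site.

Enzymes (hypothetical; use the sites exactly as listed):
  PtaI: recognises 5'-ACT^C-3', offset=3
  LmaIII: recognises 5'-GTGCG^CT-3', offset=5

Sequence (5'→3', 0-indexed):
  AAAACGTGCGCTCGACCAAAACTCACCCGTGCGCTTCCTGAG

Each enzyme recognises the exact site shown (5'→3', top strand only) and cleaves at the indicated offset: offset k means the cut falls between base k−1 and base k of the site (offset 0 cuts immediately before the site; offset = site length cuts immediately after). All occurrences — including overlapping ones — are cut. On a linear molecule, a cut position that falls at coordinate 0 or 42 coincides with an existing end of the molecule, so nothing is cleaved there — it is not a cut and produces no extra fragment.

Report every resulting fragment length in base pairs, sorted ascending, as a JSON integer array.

[9,10,10,13]

Per-enzyme occurrences:
  PtaI (ACTC, off=3): starts [20] → cuts [23]
  LmaIII (GTGCGCT, off=5): starts [5, 28] → cuts [10, 33]

Pooled cuts: [10, 23, 33]

Fragment lengths:
  [0,10): 10 bp
  [10,23): 13 bp
  [23,33): 10 bp
  [33,42): 9 bp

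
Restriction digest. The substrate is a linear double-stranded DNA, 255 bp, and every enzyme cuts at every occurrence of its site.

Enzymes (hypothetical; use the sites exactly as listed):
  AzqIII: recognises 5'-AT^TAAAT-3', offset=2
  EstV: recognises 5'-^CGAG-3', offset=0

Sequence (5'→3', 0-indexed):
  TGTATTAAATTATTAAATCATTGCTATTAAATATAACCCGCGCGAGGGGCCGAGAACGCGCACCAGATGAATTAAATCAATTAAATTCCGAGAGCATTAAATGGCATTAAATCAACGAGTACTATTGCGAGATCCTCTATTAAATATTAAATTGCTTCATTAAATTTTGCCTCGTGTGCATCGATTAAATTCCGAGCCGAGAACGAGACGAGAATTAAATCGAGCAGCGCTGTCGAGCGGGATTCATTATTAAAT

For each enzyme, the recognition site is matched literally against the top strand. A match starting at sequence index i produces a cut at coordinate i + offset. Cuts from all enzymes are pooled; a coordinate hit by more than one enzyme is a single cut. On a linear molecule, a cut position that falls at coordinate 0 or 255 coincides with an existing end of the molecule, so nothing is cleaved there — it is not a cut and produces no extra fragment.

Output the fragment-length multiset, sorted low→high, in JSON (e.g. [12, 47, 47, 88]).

Site scan:
  AzqIII (ATTAAAT, off=2): starts [3, 11, 25, 70, 79, 95, 105, 138, 145, 158, 183, 213, 248] → cuts [5, 13, 27, 72, 81, 97, 107, 140, 147, 160, 185, 215, 250]
  EstV (CGAG, off=0): starts [42, 50, 88, 115, 127, 192, 197, 203, 208, 220, 233] → cuts [42, 50, 88, 115, 127, 192, 197, 203, 208, 220, 233]

All cut coordinates (distinct, sorted): [5, 13, 27, 42, 50, 72, 81, 88, 97, 107, 115, 127, 140, 147, 160, 185, 192, 197, 203, 208, 215, 220, 233, 250]

Fragments:
  [0,5): 5 bp
  [5,13): 8 bp
  [13,27): 14 bp
  [27,42): 15 bp
  [42,50): 8 bp
  [50,72): 22 bp
  [72,81): 9 bp
  [81,88): 7 bp
  [88,97): 9 bp
  [97,107): 10 bp
  [107,115): 8 bp
  [115,127): 12 bp
  [127,140): 13 bp
  [140,147): 7 bp
  [147,160): 13 bp
  [160,185): 25 bp
  [185,192): 7 bp
  [192,197): 5 bp
  [197,203): 6 bp
  [203,208): 5 bp
  [208,215): 7 bp
  [215,220): 5 bp
  [220,233): 13 bp
  [233,250): 17 bp
  [250,255): 5 bp

[5,5,5,5,5,6,7,7,7,7,8,8,8,9,9,10,12,13,13,13,14,15,17,22,25]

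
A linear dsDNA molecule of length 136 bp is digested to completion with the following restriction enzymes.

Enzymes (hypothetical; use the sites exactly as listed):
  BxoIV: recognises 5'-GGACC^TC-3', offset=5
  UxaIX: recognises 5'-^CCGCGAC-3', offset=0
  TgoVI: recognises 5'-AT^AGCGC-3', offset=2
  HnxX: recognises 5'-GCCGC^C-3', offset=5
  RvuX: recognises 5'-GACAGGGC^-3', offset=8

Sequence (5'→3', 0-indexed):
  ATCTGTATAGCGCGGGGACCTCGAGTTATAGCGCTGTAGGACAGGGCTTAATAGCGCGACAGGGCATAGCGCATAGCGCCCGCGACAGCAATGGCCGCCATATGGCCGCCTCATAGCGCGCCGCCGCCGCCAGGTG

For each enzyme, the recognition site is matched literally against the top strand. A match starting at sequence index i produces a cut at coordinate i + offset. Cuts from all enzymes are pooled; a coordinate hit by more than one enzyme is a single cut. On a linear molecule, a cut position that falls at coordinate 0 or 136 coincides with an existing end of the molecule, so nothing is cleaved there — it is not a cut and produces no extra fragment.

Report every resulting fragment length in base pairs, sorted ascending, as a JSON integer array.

Site scan:
  BxoIV (GGACCTC, off=5): starts [15] → cuts [20]
  UxaIX (CCGCGAC, off=0): starts [79] → cuts [79]
  TgoVI (ATAGCGC, off=2): starts [6, 27, 50, 65, 72, 112] → cuts [8, 29, 52, 67, 74, 114]
  HnxX (GCCGCC, off=5): starts [93, 104, 119, 122, 125] → cuts [98, 109, 124, 127, 130]
  RvuX (GACAGGGC, off=8): starts [39, 57] → cuts [47, 65]

All cut coordinates (distinct, sorted): [8, 20, 29, 47, 52, 65, 67, 74, 79, 98, 109, 114, 124, 127, 130]

Fragments:
  [0,8): 8 bp
  [8,20): 12 bp
  [20,29): 9 bp
  [29,47): 18 bp
  [47,52): 5 bp
  [52,65): 13 bp
  [65,67): 2 bp
  [67,74): 7 bp
  [74,79): 5 bp
  [79,98): 19 bp
  [98,109): 11 bp
  [109,114): 5 bp
  [114,124): 10 bp
  [124,127): 3 bp
  [127,130): 3 bp
  [130,136): 6 bp

[2,3,3,5,5,5,6,7,8,9,10,11,12,13,18,19]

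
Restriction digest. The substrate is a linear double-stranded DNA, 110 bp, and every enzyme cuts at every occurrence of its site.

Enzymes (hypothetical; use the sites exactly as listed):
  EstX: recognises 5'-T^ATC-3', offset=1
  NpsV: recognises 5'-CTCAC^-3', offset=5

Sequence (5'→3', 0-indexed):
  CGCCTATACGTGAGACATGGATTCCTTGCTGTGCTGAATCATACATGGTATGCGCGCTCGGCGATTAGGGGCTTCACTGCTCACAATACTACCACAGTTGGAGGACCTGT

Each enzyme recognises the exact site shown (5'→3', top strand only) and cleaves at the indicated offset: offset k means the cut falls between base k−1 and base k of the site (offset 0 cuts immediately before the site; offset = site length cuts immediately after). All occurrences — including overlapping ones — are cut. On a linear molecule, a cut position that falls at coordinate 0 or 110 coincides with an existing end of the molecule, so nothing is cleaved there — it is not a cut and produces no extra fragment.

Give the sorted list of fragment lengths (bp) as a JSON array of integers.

Site scan:
  EstX (TATC, off=1): no sites
  NpsV CTCAC/5: at [79] ⇒ [84]

All cut coordinates (distinct, sorted): [84]

Fragments:
  [0,84): 84 bp
  [84,110): 26 bp

[26,84]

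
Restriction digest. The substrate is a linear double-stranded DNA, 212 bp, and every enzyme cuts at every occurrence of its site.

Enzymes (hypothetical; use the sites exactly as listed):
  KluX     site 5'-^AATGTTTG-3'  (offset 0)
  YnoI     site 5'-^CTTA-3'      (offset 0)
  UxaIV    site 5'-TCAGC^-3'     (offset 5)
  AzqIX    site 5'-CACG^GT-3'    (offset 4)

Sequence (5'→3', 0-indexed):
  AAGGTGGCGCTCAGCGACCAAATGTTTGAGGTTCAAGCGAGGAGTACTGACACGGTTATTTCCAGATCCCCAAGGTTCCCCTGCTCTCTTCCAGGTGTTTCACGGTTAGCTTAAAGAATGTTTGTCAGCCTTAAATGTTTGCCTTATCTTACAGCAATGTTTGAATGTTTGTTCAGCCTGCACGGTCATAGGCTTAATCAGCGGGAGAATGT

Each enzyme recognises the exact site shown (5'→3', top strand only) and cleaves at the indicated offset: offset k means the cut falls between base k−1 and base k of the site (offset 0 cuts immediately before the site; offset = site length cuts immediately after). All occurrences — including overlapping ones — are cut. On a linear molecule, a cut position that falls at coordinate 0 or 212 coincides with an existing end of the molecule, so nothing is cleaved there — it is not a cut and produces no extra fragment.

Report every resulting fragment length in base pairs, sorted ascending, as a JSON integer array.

Per-enzyme occurrences:
  KluX AATGTTTG/0: at [20, 116, 133, 155, 163] ⇒ [20, 116, 133, 155, 163]
  YnoI CTTA/0: at [109, 129, 142, 147, 192] ⇒ [109, 129, 142, 147, 192]
  UxaIV TCAGC/5: at [10, 124, 172, 197] ⇒ [15, 129, 177, 202]
  AzqIX CACGGT/4: at [50, 100, 180] ⇒ [54, 104, 184]

All cut coordinates (distinct, sorted): [15, 20, 54, 104, 109, 116, 129, 133, 142, 147, 155, 163, 177, 184, 192, 202]

Fragment lengths:
  [0,15): 15 bp
  [15,20): 5 bp
  [20,54): 34 bp
  [54,104): 50 bp
  [104,109): 5 bp
  [109,116): 7 bp
  [116,129): 13 bp
  [129,133): 4 bp
  [133,142): 9 bp
  [142,147): 5 bp
  [147,155): 8 bp
  [155,163): 8 bp
  [163,177): 14 bp
  [177,184): 7 bp
  [184,192): 8 bp
  [192,202): 10 bp
  [202,212): 10 bp

[4,5,5,5,7,7,8,8,8,9,10,10,13,14,15,34,50]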